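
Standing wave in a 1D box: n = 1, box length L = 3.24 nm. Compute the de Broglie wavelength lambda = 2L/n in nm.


lambda = 2L / n
= 2 * 3.24 / 1
= 6.48 / 1
= 6.48 nm

6.48


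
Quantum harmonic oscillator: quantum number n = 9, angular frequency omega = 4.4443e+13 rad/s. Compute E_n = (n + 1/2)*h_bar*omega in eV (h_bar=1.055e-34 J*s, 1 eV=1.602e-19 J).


E = (n + 1/2) * h_bar * omega
= (9 + 0.5) * 1.055e-34 * 4.4443e+13
= 9.5 * 4.6887e-21
= 4.4543e-20 J
= 0.278 eV

0.278


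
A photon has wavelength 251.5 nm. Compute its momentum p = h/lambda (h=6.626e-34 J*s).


p = h / lambda
= 6.626e-34 / (251.5e-9)
= 6.626e-34 / 2.5150e-07
= 2.6346e-27 kg*m/s

2.6346e-27


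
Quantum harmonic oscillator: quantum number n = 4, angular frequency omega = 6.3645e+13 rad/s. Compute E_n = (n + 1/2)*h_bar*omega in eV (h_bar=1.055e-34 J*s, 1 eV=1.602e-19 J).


E = (n + 1/2) * h_bar * omega
= (4 + 0.5) * 1.055e-34 * 6.3645e+13
= 4.5 * 6.7145e-21
= 3.0215e-20 J
= 0.1886 eV

0.1886


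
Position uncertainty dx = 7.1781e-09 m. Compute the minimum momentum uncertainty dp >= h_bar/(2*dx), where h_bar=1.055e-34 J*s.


dp = h_bar / (2 * dx)
= 1.055e-34 / (2 * 7.1781e-09)
= 1.055e-34 / 1.4356e-08
= 7.3487e-27 kg*m/s

7.3487e-27


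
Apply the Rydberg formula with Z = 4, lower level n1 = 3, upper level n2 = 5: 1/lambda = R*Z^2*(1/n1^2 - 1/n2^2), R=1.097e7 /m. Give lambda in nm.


1/lambda = R * Z^2 * (1/n1^2 - 1/n2^2)
= 1.097e7 * 4^2 * (1/3^2 - 1/5^2)
= 1.097e7 * 16 * (0.111111 - 0.04)
= 1.2481e+07 /m
lambda = 1 / 1.2481e+07
= 80.1191 nm

80.1191


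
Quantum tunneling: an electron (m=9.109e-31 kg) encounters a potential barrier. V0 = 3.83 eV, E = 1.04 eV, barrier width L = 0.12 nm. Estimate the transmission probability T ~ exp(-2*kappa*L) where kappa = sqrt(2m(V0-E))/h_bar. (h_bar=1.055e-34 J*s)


V0 - E = 2.79 eV = 4.4696e-19 J
kappa = sqrt(2 * m * (V0-E)) / h_bar
= sqrt(2 * 9.109e-31 * 4.4696e-19) / 1.055e-34
= 8.5533e+09 /m
2*kappa*L = 2 * 8.5533e+09 * 0.12e-9
= 2.0528
T = exp(-2.0528) = 1.283775e-01

1.283775e-01


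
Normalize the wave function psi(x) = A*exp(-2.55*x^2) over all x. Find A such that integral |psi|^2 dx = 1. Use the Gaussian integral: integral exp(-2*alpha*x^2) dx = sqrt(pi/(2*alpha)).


integral |psi|^2 dx = A^2 * sqrt(pi/(2*alpha)) = 1
A^2 = sqrt(2*alpha/pi)
= sqrt(2 * 2.55 / pi)
= 1.274119
A = sqrt(1.274119)
= 1.1288

1.1288


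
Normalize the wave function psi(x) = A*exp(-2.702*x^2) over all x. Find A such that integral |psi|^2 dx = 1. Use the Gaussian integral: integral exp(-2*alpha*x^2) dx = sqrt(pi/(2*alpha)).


integral |psi|^2 dx = A^2 * sqrt(pi/(2*alpha)) = 1
A^2 = sqrt(2*alpha/pi)
= sqrt(2 * 2.702 / pi)
= 1.311544
A = sqrt(1.311544)
= 1.1452

1.1452


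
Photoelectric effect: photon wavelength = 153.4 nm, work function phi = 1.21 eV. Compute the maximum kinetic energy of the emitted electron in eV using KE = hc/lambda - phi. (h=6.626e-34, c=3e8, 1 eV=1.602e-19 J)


E_photon = hc / lambda
= (6.626e-34)(3e8) / (153.4e-9)
= 1.2958e-18 J
= 8.0888 eV
KE = E_photon - phi
= 8.0888 - 1.21
= 6.8788 eV

6.8788


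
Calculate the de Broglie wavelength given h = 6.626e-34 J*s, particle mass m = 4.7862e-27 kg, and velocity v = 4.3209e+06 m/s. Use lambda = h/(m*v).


lambda = h / (m * v)
= 6.626e-34 / (4.7862e-27 * 4.3209e+06)
= 6.626e-34 / 2.0681e-20
= 3.2040e-14 m

3.2040e-14


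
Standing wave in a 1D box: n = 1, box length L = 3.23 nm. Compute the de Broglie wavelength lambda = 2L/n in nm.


lambda = 2L / n
= 2 * 3.23 / 1
= 6.46 / 1
= 6.46 nm

6.46


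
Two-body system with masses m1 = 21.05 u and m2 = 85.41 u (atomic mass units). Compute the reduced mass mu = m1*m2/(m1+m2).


mu = m1 * m2 / (m1 + m2)
= 21.05 * 85.41 / (21.05 + 85.41)
= 1797.8805 / 106.46
= 16.8878 u

16.8878


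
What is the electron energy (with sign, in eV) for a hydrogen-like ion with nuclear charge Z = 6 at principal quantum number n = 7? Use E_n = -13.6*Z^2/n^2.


E_n = -13.6 * Z^2 / n^2
= -13.6 * 6^2 / 7^2
= -13.6 * 36 / 49
= -9.9918 eV

-9.9918


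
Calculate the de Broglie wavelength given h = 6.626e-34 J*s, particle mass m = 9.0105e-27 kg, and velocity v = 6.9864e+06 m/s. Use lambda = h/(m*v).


lambda = h / (m * v)
= 6.626e-34 / (9.0105e-27 * 6.9864e+06)
= 6.626e-34 / 6.2951e-20
= 1.0526e-14 m

1.0526e-14


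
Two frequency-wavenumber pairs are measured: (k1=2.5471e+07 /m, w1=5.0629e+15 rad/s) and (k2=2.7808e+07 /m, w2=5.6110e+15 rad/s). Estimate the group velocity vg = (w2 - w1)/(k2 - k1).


vg = (w2 - w1) / (k2 - k1)
= (5.6110e+15 - 5.0629e+15) / (2.7808e+07 - 2.5471e+07)
= 5.4810e+14 / 2.3370e+06
= 2.3453e+08 m/s

2.3453e+08


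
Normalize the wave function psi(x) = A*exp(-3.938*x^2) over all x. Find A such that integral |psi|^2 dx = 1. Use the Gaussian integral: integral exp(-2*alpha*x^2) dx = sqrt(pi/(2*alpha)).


integral |psi|^2 dx = A^2 * sqrt(pi/(2*alpha)) = 1
A^2 = sqrt(2*alpha/pi)
= sqrt(2 * 3.938 / pi)
= 1.583354
A = sqrt(1.583354)
= 1.2583

1.2583


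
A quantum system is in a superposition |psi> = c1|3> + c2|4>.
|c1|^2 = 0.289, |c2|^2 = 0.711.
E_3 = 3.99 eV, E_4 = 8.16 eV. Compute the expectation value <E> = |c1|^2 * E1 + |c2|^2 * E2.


<E> = |c1|^2 * E1 + |c2|^2 * E2
= 0.289 * 3.99 + 0.711 * 8.16
= 1.1531 + 5.8018
= 6.9549 eV

6.9549


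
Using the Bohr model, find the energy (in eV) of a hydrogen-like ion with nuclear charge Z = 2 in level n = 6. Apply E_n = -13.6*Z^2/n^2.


E_n = -13.6 * Z^2 / n^2
= -13.6 * 2^2 / 6^2
= -13.6 * 4 / 36
= -1.5111 eV

-1.5111


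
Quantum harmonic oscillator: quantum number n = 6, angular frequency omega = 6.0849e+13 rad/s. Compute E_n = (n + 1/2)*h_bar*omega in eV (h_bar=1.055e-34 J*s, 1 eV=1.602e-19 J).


E = (n + 1/2) * h_bar * omega
= (6 + 0.5) * 1.055e-34 * 6.0849e+13
= 6.5 * 6.4196e-21
= 4.1727e-20 J
= 0.2605 eV

0.2605


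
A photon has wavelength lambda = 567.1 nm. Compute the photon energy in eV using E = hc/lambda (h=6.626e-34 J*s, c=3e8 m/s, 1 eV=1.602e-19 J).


E = hc / lambda
= (6.626e-34)(3e8) / (567.1e-9)
= 1.9878e-25 / 5.6710e-07
= 3.5052e-19 J
Converting to eV: 3.5052e-19 / 1.602e-19
= 2.188 eV

2.188


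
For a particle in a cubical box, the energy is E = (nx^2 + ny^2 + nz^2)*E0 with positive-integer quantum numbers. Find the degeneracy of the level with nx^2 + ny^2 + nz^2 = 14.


Enumerate all (nx, ny, nz) with nx^2 + ny^2 + nz^2 = 14:
(1,2,3)
(1,3,2)
(2,1,3)
(2,3,1)
(3,1,2)
(3,2,1)
Total degeneracy = 6

6


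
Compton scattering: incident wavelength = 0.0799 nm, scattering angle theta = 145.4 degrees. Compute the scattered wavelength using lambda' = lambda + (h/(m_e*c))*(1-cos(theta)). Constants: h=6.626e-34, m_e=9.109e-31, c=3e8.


Compton wavelength: h/(m_e*c) = 2.4247e-12 m
d_lambda = 2.4247e-12 * (1 - cos(145.4 deg))
= 2.4247e-12 * 1.823136
= 4.4206e-12 m = 0.004421 nm
lambda' = 0.0799 + 0.004421
= 0.084321 nm

0.084321


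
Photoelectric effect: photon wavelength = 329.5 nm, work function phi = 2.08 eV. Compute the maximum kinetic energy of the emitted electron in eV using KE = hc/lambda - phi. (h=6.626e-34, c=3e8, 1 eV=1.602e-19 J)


E_photon = hc / lambda
= (6.626e-34)(3e8) / (329.5e-9)
= 6.0328e-19 J
= 3.7658 eV
KE = E_photon - phi
= 3.7658 - 2.08
= 1.6858 eV

1.6858


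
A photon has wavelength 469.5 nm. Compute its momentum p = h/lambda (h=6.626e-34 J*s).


p = h / lambda
= 6.626e-34 / (469.5e-9)
= 6.626e-34 / 4.6950e-07
= 1.4113e-27 kg*m/s

1.4113e-27


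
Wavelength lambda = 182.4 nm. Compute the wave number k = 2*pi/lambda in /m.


k = 2 * pi / lambda
= 6.2832 / (182.4e-9)
= 6.2832 / 1.8240e-07
= 3.4447e+07 /m

3.4447e+07


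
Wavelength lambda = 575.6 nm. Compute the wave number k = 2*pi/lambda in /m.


k = 2 * pi / lambda
= 6.2832 / (575.6e-9)
= 6.2832 / 5.7560e-07
= 1.0916e+07 /m

1.0916e+07


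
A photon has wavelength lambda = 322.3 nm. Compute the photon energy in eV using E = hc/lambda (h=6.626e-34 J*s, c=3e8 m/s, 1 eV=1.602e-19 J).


E = hc / lambda
= (6.626e-34)(3e8) / (322.3e-9)
= 1.9878e-25 / 3.2230e-07
= 6.1675e-19 J
Converting to eV: 6.1675e-19 / 1.602e-19
= 3.8499 eV

3.8499


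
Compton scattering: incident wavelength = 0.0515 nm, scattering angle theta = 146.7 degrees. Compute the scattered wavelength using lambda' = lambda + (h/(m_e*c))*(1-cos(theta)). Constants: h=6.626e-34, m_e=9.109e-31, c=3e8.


Compton wavelength: h/(m_e*c) = 2.4247e-12 m
d_lambda = 2.4247e-12 * (1 - cos(146.7 deg))
= 2.4247e-12 * 1.835807
= 4.4513e-12 m = 0.004451 nm
lambda' = 0.0515 + 0.004451
= 0.055951 nm

0.055951


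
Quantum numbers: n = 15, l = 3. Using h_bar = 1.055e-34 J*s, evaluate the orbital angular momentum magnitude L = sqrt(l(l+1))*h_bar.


L = sqrt(l*(l+1)) * h_bar
= sqrt(3 * 4) * 1.055e-34
= sqrt(12) * 1.055e-34
= 3.4641 * 1.055e-34
= 3.6546e-34 J*s

3.6546e-34


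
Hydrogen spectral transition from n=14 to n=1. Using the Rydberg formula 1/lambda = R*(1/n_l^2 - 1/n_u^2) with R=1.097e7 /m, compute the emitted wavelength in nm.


1/lambda = R * (1/n_l^2 - 1/n_u^2)
= 1.097e7 * (1/1^2 - 1/14^2)
= 1.097e7 * (1.0 - 0.005102)
= 1.097e7 * 0.994898
= 1.0914e+07 /m
lambda = 1 / 1.0914e+07 = 91.6252 nm

91.6252


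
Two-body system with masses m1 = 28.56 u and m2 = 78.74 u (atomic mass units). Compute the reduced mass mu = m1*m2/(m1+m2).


mu = m1 * m2 / (m1 + m2)
= 28.56 * 78.74 / (28.56 + 78.74)
= 2248.8144 / 107.3
= 20.9582 u

20.9582


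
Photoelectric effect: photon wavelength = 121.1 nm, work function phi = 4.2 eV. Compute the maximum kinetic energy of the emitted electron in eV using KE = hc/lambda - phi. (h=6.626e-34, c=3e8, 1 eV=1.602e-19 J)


E_photon = hc / lambda
= (6.626e-34)(3e8) / (121.1e-9)
= 1.6415e-18 J
= 10.2463 eV
KE = E_photon - phi
= 10.2463 - 4.2
= 6.0463 eV

6.0463


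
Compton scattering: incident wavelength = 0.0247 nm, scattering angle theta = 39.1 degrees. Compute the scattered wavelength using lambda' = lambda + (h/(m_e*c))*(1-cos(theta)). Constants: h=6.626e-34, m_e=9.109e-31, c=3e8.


Compton wavelength: h/(m_e*c) = 2.4247e-12 m
d_lambda = 2.4247e-12 * (1 - cos(39.1 deg))
= 2.4247e-12 * 0.223954
= 5.4302e-13 m = 0.000543 nm
lambda' = 0.0247 + 0.000543
= 0.025243 nm

0.025243


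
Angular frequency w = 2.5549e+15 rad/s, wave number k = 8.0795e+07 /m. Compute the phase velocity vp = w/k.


vp = w / k
= 2.5549e+15 / 8.0795e+07
= 3.1622e+07 m/s

3.1622e+07


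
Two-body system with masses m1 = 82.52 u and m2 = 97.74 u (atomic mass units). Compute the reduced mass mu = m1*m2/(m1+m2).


mu = m1 * m2 / (m1 + m2)
= 82.52 * 97.74 / (82.52 + 97.74)
= 8065.5048 / 180.26
= 44.7437 u

44.7437


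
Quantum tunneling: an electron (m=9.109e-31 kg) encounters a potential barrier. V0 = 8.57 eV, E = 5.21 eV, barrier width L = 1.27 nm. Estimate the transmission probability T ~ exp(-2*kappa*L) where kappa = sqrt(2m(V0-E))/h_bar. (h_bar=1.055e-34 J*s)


V0 - E = 3.36 eV = 5.3827e-19 J
kappa = sqrt(2 * m * (V0-E)) / h_bar
= sqrt(2 * 9.109e-31 * 5.3827e-19) / 1.055e-34
= 9.3864e+09 /m
2*kappa*L = 2 * 9.3864e+09 * 1.27e-9
= 23.8414
T = exp(-23.8414) = 4.423782e-11

4.423782e-11


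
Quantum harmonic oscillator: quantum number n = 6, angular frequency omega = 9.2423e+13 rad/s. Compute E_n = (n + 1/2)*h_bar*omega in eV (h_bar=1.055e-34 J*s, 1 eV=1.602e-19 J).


E = (n + 1/2) * h_bar * omega
= (6 + 0.5) * 1.055e-34 * 9.2423e+13
= 6.5 * 9.7506e-21
= 6.3379e-20 J
= 0.3956 eV

0.3956


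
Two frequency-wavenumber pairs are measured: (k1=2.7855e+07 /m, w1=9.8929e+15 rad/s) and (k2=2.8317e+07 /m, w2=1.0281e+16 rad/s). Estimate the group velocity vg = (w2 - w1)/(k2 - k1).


vg = (w2 - w1) / (k2 - k1)
= (1.0281e+16 - 9.8929e+15) / (2.8317e+07 - 2.7855e+07)
= 3.8810e+14 / 4.6200e+05
= 8.4004e+08 m/s

8.4004e+08


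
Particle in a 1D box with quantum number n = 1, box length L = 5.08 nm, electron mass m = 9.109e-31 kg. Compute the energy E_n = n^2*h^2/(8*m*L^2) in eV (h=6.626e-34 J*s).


E = n^2 * h^2 / (8 * m * L^2)
= 1^2 * (6.626e-34)^2 / (8 * 9.109e-31 * (5.08e-9)^2)
= 1 * 4.3904e-67 / (8 * 9.109e-31 * 2.5806e-17)
= 2.3346e-21 J
= 0.0146 eV

0.0146


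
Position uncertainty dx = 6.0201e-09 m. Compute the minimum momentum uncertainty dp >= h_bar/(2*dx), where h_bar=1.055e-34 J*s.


dp = h_bar / (2 * dx)
= 1.055e-34 / (2 * 6.0201e-09)
= 1.055e-34 / 1.2040e-08
= 8.7623e-27 kg*m/s

8.7623e-27


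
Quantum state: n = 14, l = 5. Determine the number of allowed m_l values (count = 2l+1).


m_l ranges from -l to +l in integer steps
So m_l goes from -5 to +5
Count = 2l + 1 = 2*5 + 1
= 11

11


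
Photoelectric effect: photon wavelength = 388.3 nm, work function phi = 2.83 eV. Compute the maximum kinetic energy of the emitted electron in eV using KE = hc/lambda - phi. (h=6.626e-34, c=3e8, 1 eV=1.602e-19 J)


E_photon = hc / lambda
= (6.626e-34)(3e8) / (388.3e-9)
= 5.1192e-19 J
= 3.1955 eV
KE = E_photon - phi
= 3.1955 - 2.83
= 0.3655 eV

0.3655


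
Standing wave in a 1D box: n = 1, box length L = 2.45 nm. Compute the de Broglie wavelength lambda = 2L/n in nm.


lambda = 2L / n
= 2 * 2.45 / 1
= 4.9 / 1
= 4.9 nm

4.9


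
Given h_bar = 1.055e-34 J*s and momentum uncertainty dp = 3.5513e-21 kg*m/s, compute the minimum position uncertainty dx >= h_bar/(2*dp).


dx = h_bar / (2 * dp)
= 1.055e-34 / (2 * 3.5513e-21)
= 1.055e-34 / 7.1026e-21
= 1.4854e-14 m

1.4854e-14


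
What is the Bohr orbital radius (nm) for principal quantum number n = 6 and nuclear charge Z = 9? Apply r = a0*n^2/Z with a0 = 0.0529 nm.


r = a0 * n^2 / Z
= 0.0529 * 6^2 / 9
= 0.0529 * 36 / 9
= 0.2116 nm

0.2116


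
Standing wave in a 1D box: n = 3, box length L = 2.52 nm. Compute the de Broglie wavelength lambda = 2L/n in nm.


lambda = 2L / n
= 2 * 2.52 / 3
= 5.04 / 3
= 1.68 nm

1.68


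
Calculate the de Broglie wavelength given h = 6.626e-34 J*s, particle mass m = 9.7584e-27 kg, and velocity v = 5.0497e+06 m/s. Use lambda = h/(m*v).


lambda = h / (m * v)
= 6.626e-34 / (9.7584e-27 * 5.0497e+06)
= 6.626e-34 / 4.9277e-20
= 1.3446e-14 m

1.3446e-14


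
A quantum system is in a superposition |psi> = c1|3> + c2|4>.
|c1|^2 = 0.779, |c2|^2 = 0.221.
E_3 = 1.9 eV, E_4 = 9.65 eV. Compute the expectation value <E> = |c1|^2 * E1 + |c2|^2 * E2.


<E> = |c1|^2 * E1 + |c2|^2 * E2
= 0.779 * 1.9 + 0.221 * 9.65
= 1.4801 + 2.1326
= 3.6128 eV

3.6128


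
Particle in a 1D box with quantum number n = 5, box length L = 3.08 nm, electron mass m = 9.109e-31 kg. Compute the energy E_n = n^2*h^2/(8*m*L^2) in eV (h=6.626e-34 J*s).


E = n^2 * h^2 / (8 * m * L^2)
= 5^2 * (6.626e-34)^2 / (8 * 9.109e-31 * (3.08e-9)^2)
= 25 * 4.3904e-67 / (8 * 9.109e-31 * 9.4864e-18)
= 1.5877e-19 J
= 0.9911 eV

0.9911


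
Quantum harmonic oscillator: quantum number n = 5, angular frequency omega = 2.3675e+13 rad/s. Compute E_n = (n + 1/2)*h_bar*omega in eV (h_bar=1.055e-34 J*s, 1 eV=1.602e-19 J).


E = (n + 1/2) * h_bar * omega
= (5 + 0.5) * 1.055e-34 * 2.3675e+13
= 5.5 * 2.4977e-21
= 1.3737e-20 J
= 0.0858 eV

0.0858


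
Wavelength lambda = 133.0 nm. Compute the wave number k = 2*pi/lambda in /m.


k = 2 * pi / lambda
= 6.2832 / (133.0e-9)
= 6.2832 / 1.3300e-07
= 4.7242e+07 /m

4.7242e+07


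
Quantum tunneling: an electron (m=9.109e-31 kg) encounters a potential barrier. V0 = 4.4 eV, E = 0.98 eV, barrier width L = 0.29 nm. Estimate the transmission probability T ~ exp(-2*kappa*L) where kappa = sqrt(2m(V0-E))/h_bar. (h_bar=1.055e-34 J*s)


V0 - E = 3.42 eV = 5.4788e-19 J
kappa = sqrt(2 * m * (V0-E)) / h_bar
= sqrt(2 * 9.109e-31 * 5.4788e-19) / 1.055e-34
= 9.4698e+09 /m
2*kappa*L = 2 * 9.4698e+09 * 0.29e-9
= 5.4925
T = exp(-5.4925) = 4.117531e-03

4.117531e-03


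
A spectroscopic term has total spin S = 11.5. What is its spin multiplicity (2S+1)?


Spin multiplicity = 2S + 1
= 2 * 11.5 + 1
= 23.0 + 1
= 24

24


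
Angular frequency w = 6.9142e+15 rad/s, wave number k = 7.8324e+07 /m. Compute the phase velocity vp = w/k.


vp = w / k
= 6.9142e+15 / 7.8324e+07
= 8.8277e+07 m/s

8.8277e+07


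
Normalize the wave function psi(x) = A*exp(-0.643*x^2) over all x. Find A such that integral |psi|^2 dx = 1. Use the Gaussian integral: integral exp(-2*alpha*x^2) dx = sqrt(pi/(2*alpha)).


integral |psi|^2 dx = A^2 * sqrt(pi/(2*alpha)) = 1
A^2 = sqrt(2*alpha/pi)
= sqrt(2 * 0.643 / pi)
= 0.639802
A = sqrt(0.639802)
= 0.7999

0.7999


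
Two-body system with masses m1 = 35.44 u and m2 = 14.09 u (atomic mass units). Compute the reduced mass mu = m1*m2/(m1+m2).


mu = m1 * m2 / (m1 + m2)
= 35.44 * 14.09 / (35.44 + 14.09)
= 499.3496 / 49.53
= 10.0818 u

10.0818


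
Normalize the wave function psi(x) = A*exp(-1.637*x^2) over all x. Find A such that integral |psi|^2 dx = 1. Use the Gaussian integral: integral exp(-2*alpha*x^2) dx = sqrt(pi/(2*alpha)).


integral |psi|^2 dx = A^2 * sqrt(pi/(2*alpha)) = 1
A^2 = sqrt(2*alpha/pi)
= sqrt(2 * 1.637 / pi)
= 1.020856
A = sqrt(1.020856)
= 1.0104

1.0104


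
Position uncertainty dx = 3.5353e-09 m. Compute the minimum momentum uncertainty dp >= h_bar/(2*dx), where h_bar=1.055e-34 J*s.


dp = h_bar / (2 * dx)
= 1.055e-34 / (2 * 3.5353e-09)
= 1.055e-34 / 7.0706e-09
= 1.4921e-26 kg*m/s

1.4921e-26


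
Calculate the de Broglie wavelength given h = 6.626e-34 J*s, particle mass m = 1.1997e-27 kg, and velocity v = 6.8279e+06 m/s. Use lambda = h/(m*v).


lambda = h / (m * v)
= 6.626e-34 / (1.1997e-27 * 6.8279e+06)
= 6.626e-34 / 8.1914e-21
= 8.0889e-14 m

8.0889e-14


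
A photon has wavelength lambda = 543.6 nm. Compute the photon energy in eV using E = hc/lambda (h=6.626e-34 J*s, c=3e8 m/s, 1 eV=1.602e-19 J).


E = hc / lambda
= (6.626e-34)(3e8) / (543.6e-9)
= 1.9878e-25 / 5.4360e-07
= 3.6567e-19 J
Converting to eV: 3.6567e-19 / 1.602e-19
= 2.2826 eV

2.2826


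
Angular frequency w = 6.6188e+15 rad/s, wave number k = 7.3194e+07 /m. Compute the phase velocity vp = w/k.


vp = w / k
= 6.6188e+15 / 7.3194e+07
= 9.0428e+07 m/s

9.0428e+07


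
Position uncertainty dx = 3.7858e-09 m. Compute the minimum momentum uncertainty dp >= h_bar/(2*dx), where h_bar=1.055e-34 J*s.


dp = h_bar / (2 * dx)
= 1.055e-34 / (2 * 3.7858e-09)
= 1.055e-34 / 7.5716e-09
= 1.3934e-26 kg*m/s

1.3934e-26


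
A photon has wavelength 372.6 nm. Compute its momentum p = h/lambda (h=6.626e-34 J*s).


p = h / lambda
= 6.626e-34 / (372.6e-9)
= 6.626e-34 / 3.7260e-07
= 1.7783e-27 kg*m/s

1.7783e-27


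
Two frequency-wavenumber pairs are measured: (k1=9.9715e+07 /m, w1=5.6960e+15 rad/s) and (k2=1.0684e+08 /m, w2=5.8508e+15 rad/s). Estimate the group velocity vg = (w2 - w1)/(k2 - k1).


vg = (w2 - w1) / (k2 - k1)
= (5.8508e+15 - 5.6960e+15) / (1.0684e+08 - 9.9715e+07)
= 1.5480e+14 / 7.1250e+06
= 2.1726e+07 m/s

2.1726e+07


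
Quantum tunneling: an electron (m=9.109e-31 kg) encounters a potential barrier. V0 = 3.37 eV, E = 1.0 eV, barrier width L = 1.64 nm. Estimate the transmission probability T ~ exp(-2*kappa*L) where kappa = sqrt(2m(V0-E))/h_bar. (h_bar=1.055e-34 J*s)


V0 - E = 2.37 eV = 3.7967e-19 J
kappa = sqrt(2 * m * (V0-E)) / h_bar
= sqrt(2 * 9.109e-31 * 3.7967e-19) / 1.055e-34
= 7.8832e+09 /m
2*kappa*L = 2 * 7.8832e+09 * 1.64e-9
= 25.8569
T = exp(-25.8569) = 5.894850e-12

5.894850e-12


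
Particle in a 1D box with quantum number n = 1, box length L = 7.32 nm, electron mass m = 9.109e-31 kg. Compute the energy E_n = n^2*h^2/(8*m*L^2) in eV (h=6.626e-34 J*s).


E = n^2 * h^2 / (8 * m * L^2)
= 1^2 * (6.626e-34)^2 / (8 * 9.109e-31 * (7.32e-9)^2)
= 1 * 4.3904e-67 / (8 * 9.109e-31 * 5.3582e-17)
= 1.1244e-21 J
= 0.007 eV

0.007


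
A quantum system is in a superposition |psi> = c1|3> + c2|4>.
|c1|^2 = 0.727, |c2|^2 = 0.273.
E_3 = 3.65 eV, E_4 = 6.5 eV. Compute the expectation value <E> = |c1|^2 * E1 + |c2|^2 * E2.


<E> = |c1|^2 * E1 + |c2|^2 * E2
= 0.727 * 3.65 + 0.273 * 6.5
= 2.6536 + 1.7745
= 4.4281 eV

4.4281


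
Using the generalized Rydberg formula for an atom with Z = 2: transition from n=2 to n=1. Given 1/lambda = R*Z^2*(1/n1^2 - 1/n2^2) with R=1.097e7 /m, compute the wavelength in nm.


1/lambda = R * Z^2 * (1/n1^2 - 1/n2^2)
= 1.097e7 * 2^2 * (1/1^2 - 1/2^2)
= 1.097e7 * 4 * (1.0 - 0.25)
= 3.2910e+07 /m
lambda = 1 / 3.2910e+07
= 30.3859 nm

30.3859


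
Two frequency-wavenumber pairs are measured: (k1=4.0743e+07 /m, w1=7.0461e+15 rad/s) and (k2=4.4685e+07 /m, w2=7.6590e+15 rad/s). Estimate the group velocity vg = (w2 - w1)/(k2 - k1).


vg = (w2 - w1) / (k2 - k1)
= (7.6590e+15 - 7.0461e+15) / (4.4685e+07 - 4.0743e+07)
= 6.1290e+14 / 3.9420e+06
= 1.5548e+08 m/s

1.5548e+08


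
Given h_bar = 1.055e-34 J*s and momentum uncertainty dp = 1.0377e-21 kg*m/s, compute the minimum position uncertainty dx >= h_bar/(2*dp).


dx = h_bar / (2 * dp)
= 1.055e-34 / (2 * 1.0377e-21)
= 1.055e-34 / 2.0754e-21
= 5.0834e-14 m

5.0834e-14


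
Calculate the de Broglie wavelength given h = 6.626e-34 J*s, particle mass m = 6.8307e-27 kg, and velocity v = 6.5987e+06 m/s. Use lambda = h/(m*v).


lambda = h / (m * v)
= 6.626e-34 / (6.8307e-27 * 6.5987e+06)
= 6.626e-34 / 4.5074e-20
= 1.4700e-14 m

1.4700e-14


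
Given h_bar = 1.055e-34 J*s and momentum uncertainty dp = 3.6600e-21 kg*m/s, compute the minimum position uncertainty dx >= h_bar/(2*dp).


dx = h_bar / (2 * dp)
= 1.055e-34 / (2 * 3.6600e-21)
= 1.055e-34 / 7.3200e-21
= 1.4413e-14 m

1.4413e-14


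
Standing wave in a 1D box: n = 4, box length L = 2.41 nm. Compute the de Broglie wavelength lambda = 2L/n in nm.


lambda = 2L / n
= 2 * 2.41 / 4
= 4.82 / 4
= 1.205 nm

1.205


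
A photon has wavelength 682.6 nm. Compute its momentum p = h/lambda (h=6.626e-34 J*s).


p = h / lambda
= 6.626e-34 / (682.6e-9)
= 6.626e-34 / 6.8260e-07
= 9.7070e-28 kg*m/s

9.7070e-28


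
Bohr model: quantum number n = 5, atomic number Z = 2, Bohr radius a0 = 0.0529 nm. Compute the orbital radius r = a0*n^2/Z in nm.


r = a0 * n^2 / Z
= 0.0529 * 5^2 / 2
= 0.0529 * 25 / 2
= 0.6613 nm

0.6613


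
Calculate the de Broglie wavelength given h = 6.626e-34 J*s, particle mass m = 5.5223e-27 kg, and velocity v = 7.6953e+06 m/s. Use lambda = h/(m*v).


lambda = h / (m * v)
= 6.626e-34 / (5.5223e-27 * 7.6953e+06)
= 6.626e-34 / 4.2496e-20
= 1.5592e-14 m

1.5592e-14


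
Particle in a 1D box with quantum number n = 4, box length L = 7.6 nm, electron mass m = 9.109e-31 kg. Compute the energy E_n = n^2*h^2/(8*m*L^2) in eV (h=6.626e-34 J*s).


E = n^2 * h^2 / (8 * m * L^2)
= 4^2 * (6.626e-34)^2 / (8 * 9.109e-31 * (7.6e-9)^2)
= 16 * 4.3904e-67 / (8 * 9.109e-31 * 5.7760e-17)
= 1.6689e-20 J
= 0.1042 eV

0.1042


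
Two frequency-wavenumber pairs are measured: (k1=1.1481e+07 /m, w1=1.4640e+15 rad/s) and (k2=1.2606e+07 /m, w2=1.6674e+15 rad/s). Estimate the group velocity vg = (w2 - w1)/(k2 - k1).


vg = (w2 - w1) / (k2 - k1)
= (1.6674e+15 - 1.4640e+15) / (1.2606e+07 - 1.1481e+07)
= 2.0340e+14 / 1.1250e+06
= 1.8080e+08 m/s

1.8080e+08


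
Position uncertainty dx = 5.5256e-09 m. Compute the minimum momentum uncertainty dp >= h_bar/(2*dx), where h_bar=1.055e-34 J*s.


dp = h_bar / (2 * dx)
= 1.055e-34 / (2 * 5.5256e-09)
= 1.055e-34 / 1.1051e-08
= 9.5465e-27 kg*m/s

9.5465e-27


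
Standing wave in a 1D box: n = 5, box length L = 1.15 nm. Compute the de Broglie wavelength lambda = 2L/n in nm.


lambda = 2L / n
= 2 * 1.15 / 5
= 2.3 / 5
= 0.46 nm

0.46


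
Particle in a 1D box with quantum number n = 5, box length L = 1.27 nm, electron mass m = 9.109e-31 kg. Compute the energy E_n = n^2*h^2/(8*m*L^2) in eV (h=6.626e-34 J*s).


E = n^2 * h^2 / (8 * m * L^2)
= 5^2 * (6.626e-34)^2 / (8 * 9.109e-31 * (1.27e-9)^2)
= 25 * 4.3904e-67 / (8 * 9.109e-31 * 1.6129e-18)
= 9.3384e-19 J
= 5.8292 eV

5.8292


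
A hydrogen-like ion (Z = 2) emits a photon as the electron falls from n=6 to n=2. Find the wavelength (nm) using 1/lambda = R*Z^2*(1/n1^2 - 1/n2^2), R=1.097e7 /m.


1/lambda = R * Z^2 * (1/n1^2 - 1/n2^2)
= 1.097e7 * 2^2 * (1/2^2 - 1/6^2)
= 1.097e7 * 4 * (0.25 - 0.027778)
= 9.7511e+06 /m
lambda = 1 / 9.7511e+06
= 102.5524 nm

102.5524


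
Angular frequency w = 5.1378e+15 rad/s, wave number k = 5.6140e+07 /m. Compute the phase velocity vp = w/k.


vp = w / k
= 5.1378e+15 / 5.6140e+07
= 9.1518e+07 m/s

9.1518e+07


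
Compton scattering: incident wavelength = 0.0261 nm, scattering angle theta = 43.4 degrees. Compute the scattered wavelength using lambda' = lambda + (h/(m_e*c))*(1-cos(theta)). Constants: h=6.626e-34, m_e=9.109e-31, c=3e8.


Compton wavelength: h/(m_e*c) = 2.4247e-12 m
d_lambda = 2.4247e-12 * (1 - cos(43.4 deg))
= 2.4247e-12 * 0.273425
= 6.6298e-13 m = 0.000663 nm
lambda' = 0.0261 + 0.000663
= 0.026763 nm

0.026763


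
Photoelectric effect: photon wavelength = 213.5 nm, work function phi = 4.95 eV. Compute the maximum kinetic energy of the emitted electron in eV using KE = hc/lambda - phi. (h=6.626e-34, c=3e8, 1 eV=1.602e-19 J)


E_photon = hc / lambda
= (6.626e-34)(3e8) / (213.5e-9)
= 9.3105e-19 J
= 5.8118 eV
KE = E_photon - phi
= 5.8118 - 4.95
= 0.8618 eV

0.8618


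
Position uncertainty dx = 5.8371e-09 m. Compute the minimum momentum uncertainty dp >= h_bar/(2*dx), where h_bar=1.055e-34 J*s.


dp = h_bar / (2 * dx)
= 1.055e-34 / (2 * 5.8371e-09)
= 1.055e-34 / 1.1674e-08
= 9.0370e-27 kg*m/s

9.0370e-27


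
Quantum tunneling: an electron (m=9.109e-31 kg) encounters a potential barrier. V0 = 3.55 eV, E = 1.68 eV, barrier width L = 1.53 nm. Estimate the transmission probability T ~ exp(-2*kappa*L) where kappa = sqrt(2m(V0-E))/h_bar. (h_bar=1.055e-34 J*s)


V0 - E = 1.87 eV = 2.9957e-19 J
kappa = sqrt(2 * m * (V0-E)) / h_bar
= sqrt(2 * 9.109e-31 * 2.9957e-19) / 1.055e-34
= 7.0024e+09 /m
2*kappa*L = 2 * 7.0024e+09 * 1.53e-9
= 21.4275
T = exp(-21.4275) = 4.944903e-10

4.944903e-10


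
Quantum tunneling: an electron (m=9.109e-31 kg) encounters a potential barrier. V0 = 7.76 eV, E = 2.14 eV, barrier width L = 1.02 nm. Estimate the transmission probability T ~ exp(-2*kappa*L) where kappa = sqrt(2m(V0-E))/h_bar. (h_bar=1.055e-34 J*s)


V0 - E = 5.62 eV = 9.0032e-19 J
kappa = sqrt(2 * m * (V0-E)) / h_bar
= sqrt(2 * 9.109e-31 * 9.0032e-19) / 1.055e-34
= 1.2139e+10 /m
2*kappa*L = 2 * 1.2139e+10 * 1.02e-9
= 24.7644
T = exp(-24.7644) = 1.757787e-11

1.757787e-11


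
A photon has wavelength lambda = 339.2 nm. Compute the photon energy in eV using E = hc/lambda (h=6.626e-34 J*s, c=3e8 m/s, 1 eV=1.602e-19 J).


E = hc / lambda
= (6.626e-34)(3e8) / (339.2e-9)
= 1.9878e-25 / 3.3920e-07
= 5.8603e-19 J
Converting to eV: 5.8603e-19 / 1.602e-19
= 3.6581 eV

3.6581


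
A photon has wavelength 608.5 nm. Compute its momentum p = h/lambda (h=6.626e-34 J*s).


p = h / lambda
= 6.626e-34 / (608.5e-9)
= 6.626e-34 / 6.0850e-07
= 1.0889e-27 kg*m/s

1.0889e-27


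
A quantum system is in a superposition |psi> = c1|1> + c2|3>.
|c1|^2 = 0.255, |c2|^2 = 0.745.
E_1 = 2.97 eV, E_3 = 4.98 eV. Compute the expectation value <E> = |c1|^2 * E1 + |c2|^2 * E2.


<E> = |c1|^2 * E1 + |c2|^2 * E2
= 0.255 * 2.97 + 0.745 * 4.98
= 0.7574 + 3.7101
= 4.4675 eV

4.4675


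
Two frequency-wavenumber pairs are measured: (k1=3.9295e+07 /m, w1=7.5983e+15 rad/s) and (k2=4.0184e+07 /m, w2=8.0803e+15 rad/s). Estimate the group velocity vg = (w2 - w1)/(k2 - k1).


vg = (w2 - w1) / (k2 - k1)
= (8.0803e+15 - 7.5983e+15) / (4.0184e+07 - 3.9295e+07)
= 4.8200e+14 / 8.8900e+05
= 5.4218e+08 m/s

5.4218e+08


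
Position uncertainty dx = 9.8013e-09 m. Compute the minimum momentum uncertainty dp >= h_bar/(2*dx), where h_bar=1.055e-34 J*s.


dp = h_bar / (2 * dx)
= 1.055e-34 / (2 * 9.8013e-09)
= 1.055e-34 / 1.9603e-08
= 5.3819e-27 kg*m/s

5.3819e-27


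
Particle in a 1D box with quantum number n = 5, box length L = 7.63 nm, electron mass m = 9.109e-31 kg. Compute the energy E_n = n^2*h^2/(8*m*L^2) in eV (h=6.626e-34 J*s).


E = n^2 * h^2 / (8 * m * L^2)
= 5^2 * (6.626e-34)^2 / (8 * 9.109e-31 * (7.63e-9)^2)
= 25 * 4.3904e-67 / (8 * 9.109e-31 * 5.8217e-17)
= 2.5872e-20 J
= 0.1615 eV

0.1615


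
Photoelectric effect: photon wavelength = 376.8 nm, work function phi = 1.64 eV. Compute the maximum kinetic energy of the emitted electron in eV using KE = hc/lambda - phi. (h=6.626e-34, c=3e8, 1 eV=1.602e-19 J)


E_photon = hc / lambda
= (6.626e-34)(3e8) / (376.8e-9)
= 5.2755e-19 J
= 3.2931 eV
KE = E_photon - phi
= 3.2931 - 1.64
= 1.6531 eV

1.6531


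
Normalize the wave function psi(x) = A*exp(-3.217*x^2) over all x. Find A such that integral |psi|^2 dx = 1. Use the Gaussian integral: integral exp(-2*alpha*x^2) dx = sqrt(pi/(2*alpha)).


integral |psi|^2 dx = A^2 * sqrt(pi/(2*alpha)) = 1
A^2 = sqrt(2*alpha/pi)
= sqrt(2 * 3.217 / pi)
= 1.431086
A = sqrt(1.431086)
= 1.1963

1.1963


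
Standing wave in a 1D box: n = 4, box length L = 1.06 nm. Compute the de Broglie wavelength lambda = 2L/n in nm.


lambda = 2L / n
= 2 * 1.06 / 4
= 2.12 / 4
= 0.53 nm

0.53


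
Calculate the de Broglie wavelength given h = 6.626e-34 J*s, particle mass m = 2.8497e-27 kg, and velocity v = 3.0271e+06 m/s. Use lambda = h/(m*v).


lambda = h / (m * v)
= 6.626e-34 / (2.8497e-27 * 3.0271e+06)
= 6.626e-34 / 8.6263e-21
= 7.6811e-14 m

7.6811e-14


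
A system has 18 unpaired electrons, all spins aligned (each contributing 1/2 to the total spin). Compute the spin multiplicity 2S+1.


Total spin S = N * (1/2) = 18 * 0.5 = 9.0
Spin multiplicity = 2S + 1
= 2 * 9.0 + 1
= 19

19


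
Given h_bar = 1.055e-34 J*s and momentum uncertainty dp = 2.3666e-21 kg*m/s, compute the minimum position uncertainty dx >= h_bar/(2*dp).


dx = h_bar / (2 * dp)
= 1.055e-34 / (2 * 2.3666e-21)
= 1.055e-34 / 4.7332e-21
= 2.2289e-14 m

2.2289e-14


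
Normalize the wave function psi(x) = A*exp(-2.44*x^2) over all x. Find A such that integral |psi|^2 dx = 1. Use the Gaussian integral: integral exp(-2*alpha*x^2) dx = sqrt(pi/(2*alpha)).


integral |psi|^2 dx = A^2 * sqrt(pi/(2*alpha)) = 1
A^2 = sqrt(2*alpha/pi)
= sqrt(2 * 2.44 / pi)
= 1.246336
A = sqrt(1.246336)
= 1.1164

1.1164


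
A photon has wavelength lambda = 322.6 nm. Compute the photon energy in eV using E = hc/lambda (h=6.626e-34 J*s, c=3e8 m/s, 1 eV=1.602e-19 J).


E = hc / lambda
= (6.626e-34)(3e8) / (322.6e-9)
= 1.9878e-25 / 3.2260e-07
= 6.1618e-19 J
Converting to eV: 6.1618e-19 / 1.602e-19
= 3.8463 eV

3.8463


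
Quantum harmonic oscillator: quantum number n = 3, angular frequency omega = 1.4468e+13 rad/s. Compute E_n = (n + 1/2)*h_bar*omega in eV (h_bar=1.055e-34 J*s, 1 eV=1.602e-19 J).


E = (n + 1/2) * h_bar * omega
= (3 + 0.5) * 1.055e-34 * 1.4468e+13
= 3.5 * 1.5264e-21
= 5.3423e-21 J
= 0.0333 eV

0.0333


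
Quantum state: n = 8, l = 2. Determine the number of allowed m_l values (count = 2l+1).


m_l ranges from -l to +l in integer steps
So m_l goes from -2 to +2
Count = 2l + 1 = 2*2 + 1
= 5

5


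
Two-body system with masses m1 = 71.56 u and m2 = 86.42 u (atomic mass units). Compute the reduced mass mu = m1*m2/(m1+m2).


mu = m1 * m2 / (m1 + m2)
= 71.56 * 86.42 / (71.56 + 86.42)
= 6184.2152 / 157.98
= 39.1456 u

39.1456


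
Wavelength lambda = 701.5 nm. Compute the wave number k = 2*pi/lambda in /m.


k = 2 * pi / lambda
= 6.2832 / (701.5e-9)
= 6.2832 / 7.0150e-07
= 8.9568e+06 /m

8.9568e+06


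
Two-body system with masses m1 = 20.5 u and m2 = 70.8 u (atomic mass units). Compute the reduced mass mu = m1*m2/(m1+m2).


mu = m1 * m2 / (m1 + m2)
= 20.5 * 70.8 / (20.5 + 70.8)
= 1451.4 / 91.3
= 15.897 u

15.897


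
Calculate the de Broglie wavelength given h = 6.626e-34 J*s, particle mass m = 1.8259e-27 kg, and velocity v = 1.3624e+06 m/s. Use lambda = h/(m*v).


lambda = h / (m * v)
= 6.626e-34 / (1.8259e-27 * 1.3624e+06)
= 6.626e-34 / 2.4876e-21
= 2.6636e-13 m

2.6636e-13


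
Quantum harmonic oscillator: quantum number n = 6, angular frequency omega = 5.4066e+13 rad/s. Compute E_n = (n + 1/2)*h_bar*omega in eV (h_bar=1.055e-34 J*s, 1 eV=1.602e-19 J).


E = (n + 1/2) * h_bar * omega
= (6 + 0.5) * 1.055e-34 * 5.4066e+13
= 6.5 * 5.7040e-21
= 3.7076e-20 J
= 0.2314 eV

0.2314


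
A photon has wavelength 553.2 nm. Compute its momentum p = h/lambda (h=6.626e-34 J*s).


p = h / lambda
= 6.626e-34 / (553.2e-9)
= 6.626e-34 / 5.5320e-07
= 1.1978e-27 kg*m/s

1.1978e-27


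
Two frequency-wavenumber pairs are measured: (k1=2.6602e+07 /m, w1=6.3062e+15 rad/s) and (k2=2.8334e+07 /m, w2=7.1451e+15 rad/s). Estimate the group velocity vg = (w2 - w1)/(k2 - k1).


vg = (w2 - w1) / (k2 - k1)
= (7.1451e+15 - 6.3062e+15) / (2.8334e+07 - 2.6602e+07)
= 8.3890e+14 / 1.7320e+06
= 4.8435e+08 m/s

4.8435e+08


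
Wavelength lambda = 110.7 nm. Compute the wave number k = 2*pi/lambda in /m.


k = 2 * pi / lambda
= 6.2832 / (110.7e-9)
= 6.2832 / 1.1070e-07
= 5.6759e+07 /m

5.6759e+07


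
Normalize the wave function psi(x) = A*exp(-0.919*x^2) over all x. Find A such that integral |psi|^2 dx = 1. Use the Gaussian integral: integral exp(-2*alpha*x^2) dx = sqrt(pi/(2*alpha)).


integral |psi|^2 dx = A^2 * sqrt(pi/(2*alpha)) = 1
A^2 = sqrt(2*alpha/pi)
= sqrt(2 * 0.919 / pi)
= 0.764888
A = sqrt(0.764888)
= 0.8746

0.8746


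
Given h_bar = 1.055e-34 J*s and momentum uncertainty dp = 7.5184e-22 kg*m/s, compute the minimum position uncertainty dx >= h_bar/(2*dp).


dx = h_bar / (2 * dp)
= 1.055e-34 / (2 * 7.5184e-22)
= 1.055e-34 / 1.5037e-21
= 7.0161e-14 m

7.0161e-14


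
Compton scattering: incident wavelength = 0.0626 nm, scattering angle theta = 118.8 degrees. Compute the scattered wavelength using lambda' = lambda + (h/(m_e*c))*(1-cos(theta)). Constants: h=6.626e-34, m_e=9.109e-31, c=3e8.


Compton wavelength: h/(m_e*c) = 2.4247e-12 m
d_lambda = 2.4247e-12 * (1 - cos(118.8 deg))
= 2.4247e-12 * 1.481754
= 3.5928e-12 m = 0.003593 nm
lambda' = 0.0626 + 0.003593
= 0.066193 nm

0.066193


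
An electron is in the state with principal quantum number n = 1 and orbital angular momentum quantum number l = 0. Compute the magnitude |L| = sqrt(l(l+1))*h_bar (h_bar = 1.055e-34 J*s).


L = sqrt(l*(l+1)) * h_bar
= sqrt(0 * 1) * 1.055e-34
= sqrt(0) * 1.055e-34
= 0.0 * 1.055e-34
= 0.0000e+00 J*s

0.0000e+00


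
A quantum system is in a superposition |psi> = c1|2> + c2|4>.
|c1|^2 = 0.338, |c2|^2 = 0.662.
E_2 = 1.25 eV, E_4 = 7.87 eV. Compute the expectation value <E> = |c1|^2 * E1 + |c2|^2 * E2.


<E> = |c1|^2 * E1 + |c2|^2 * E2
= 0.338 * 1.25 + 0.662 * 7.87
= 0.4225 + 5.2099
= 5.6324 eV

5.6324


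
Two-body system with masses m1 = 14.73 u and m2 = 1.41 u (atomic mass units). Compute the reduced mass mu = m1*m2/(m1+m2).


mu = m1 * m2 / (m1 + m2)
= 14.73 * 1.41 / (14.73 + 1.41)
= 20.7693 / 16.14
= 1.2868 u

1.2868


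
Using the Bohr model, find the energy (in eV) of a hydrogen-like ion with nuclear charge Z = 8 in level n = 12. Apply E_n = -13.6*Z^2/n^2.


E_n = -13.6 * Z^2 / n^2
= -13.6 * 8^2 / 12^2
= -13.6 * 64 / 144
= -6.0444 eV

-6.0444


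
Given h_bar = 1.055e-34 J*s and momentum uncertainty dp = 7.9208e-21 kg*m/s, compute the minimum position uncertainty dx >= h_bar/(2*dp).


dx = h_bar / (2 * dp)
= 1.055e-34 / (2 * 7.9208e-21)
= 1.055e-34 / 1.5842e-20
= 6.6597e-15 m

6.6597e-15


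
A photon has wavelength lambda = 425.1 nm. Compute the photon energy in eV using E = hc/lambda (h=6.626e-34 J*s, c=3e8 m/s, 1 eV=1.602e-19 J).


E = hc / lambda
= (6.626e-34)(3e8) / (425.1e-9)
= 1.9878e-25 / 4.2510e-07
= 4.6761e-19 J
Converting to eV: 4.6761e-19 / 1.602e-19
= 2.9189 eV

2.9189


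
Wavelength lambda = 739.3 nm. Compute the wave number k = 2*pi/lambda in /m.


k = 2 * pi / lambda
= 6.2832 / (739.3e-9)
= 6.2832 / 7.3930e-07
= 8.4988e+06 /m

8.4988e+06


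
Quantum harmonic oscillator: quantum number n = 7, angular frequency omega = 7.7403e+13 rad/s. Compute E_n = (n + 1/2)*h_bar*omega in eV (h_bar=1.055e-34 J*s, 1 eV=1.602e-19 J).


E = (n + 1/2) * h_bar * omega
= (7 + 0.5) * 1.055e-34 * 7.7403e+13
= 7.5 * 8.1660e-21
= 6.1245e-20 J
= 0.3823 eV

0.3823


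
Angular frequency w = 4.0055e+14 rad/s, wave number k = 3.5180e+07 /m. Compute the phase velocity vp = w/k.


vp = w / k
= 4.0055e+14 / 3.5180e+07
= 1.1386e+07 m/s

1.1386e+07


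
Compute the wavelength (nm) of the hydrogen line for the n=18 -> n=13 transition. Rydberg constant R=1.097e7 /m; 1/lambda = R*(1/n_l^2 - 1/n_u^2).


1/lambda = R * (1/n_l^2 - 1/n_u^2)
= 1.097e7 * (1/13^2 - 1/18^2)
= 1.097e7 * (0.005917 - 0.003086)
= 1.097e7 * 0.002831
= 3.1053e+04 /m
lambda = 1 / 3.1053e+04 = 32202.7818 nm

32202.7818


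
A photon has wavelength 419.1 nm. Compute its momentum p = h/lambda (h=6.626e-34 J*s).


p = h / lambda
= 6.626e-34 / (419.1e-9)
= 6.626e-34 / 4.1910e-07
= 1.5810e-27 kg*m/s

1.5810e-27


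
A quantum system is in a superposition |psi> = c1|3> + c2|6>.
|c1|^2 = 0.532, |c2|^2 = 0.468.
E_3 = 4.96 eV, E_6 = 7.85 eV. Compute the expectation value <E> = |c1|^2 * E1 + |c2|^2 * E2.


<E> = |c1|^2 * E1 + |c2|^2 * E2
= 0.532 * 4.96 + 0.468 * 7.85
= 2.6387 + 3.6738
= 6.3125 eV

6.3125


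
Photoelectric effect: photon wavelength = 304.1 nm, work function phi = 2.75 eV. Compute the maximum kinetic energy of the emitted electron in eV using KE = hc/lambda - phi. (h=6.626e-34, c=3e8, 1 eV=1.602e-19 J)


E_photon = hc / lambda
= (6.626e-34)(3e8) / (304.1e-9)
= 6.5367e-19 J
= 4.0803 eV
KE = E_photon - phi
= 4.0803 - 2.75
= 1.3303 eV

1.3303


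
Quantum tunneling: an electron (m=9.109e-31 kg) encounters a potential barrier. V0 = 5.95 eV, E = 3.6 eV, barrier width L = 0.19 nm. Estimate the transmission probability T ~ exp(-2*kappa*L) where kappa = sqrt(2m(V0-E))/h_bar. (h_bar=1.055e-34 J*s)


V0 - E = 2.35 eV = 3.7647e-19 J
kappa = sqrt(2 * m * (V0-E)) / h_bar
= sqrt(2 * 9.109e-31 * 3.7647e-19) / 1.055e-34
= 7.8499e+09 /m
2*kappa*L = 2 * 7.8499e+09 * 0.19e-9
= 2.983
T = exp(-2.983) = 5.064297e-02

5.064297e-02


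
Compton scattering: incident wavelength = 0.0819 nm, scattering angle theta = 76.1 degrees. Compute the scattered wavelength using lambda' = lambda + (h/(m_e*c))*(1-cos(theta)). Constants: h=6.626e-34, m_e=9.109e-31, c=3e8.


Compton wavelength: h/(m_e*c) = 2.4247e-12 m
d_lambda = 2.4247e-12 * (1 - cos(76.1 deg))
= 2.4247e-12 * 0.759772
= 1.8422e-12 m = 0.001842 nm
lambda' = 0.0819 + 0.001842
= 0.083742 nm

0.083742


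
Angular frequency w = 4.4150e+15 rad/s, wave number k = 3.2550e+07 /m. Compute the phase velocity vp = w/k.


vp = w / k
= 4.4150e+15 / 3.2550e+07
= 1.3564e+08 m/s

1.3564e+08


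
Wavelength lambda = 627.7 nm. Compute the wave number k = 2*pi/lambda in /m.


k = 2 * pi / lambda
= 6.2832 / (627.7e-9)
= 6.2832 / 6.2770e-07
= 1.0010e+07 /m

1.0010e+07


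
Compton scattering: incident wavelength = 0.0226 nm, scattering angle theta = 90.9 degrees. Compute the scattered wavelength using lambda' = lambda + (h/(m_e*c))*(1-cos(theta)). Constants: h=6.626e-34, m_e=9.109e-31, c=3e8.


Compton wavelength: h/(m_e*c) = 2.4247e-12 m
d_lambda = 2.4247e-12 * (1 - cos(90.9 deg))
= 2.4247e-12 * 1.015707
= 2.4628e-12 m = 0.002463 nm
lambda' = 0.0226 + 0.002463
= 0.025063 nm

0.025063


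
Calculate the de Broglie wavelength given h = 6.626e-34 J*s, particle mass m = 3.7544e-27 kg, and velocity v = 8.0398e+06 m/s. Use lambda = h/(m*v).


lambda = h / (m * v)
= 6.626e-34 / (3.7544e-27 * 8.0398e+06)
= 6.626e-34 / 3.0185e-20
= 2.1952e-14 m

2.1952e-14


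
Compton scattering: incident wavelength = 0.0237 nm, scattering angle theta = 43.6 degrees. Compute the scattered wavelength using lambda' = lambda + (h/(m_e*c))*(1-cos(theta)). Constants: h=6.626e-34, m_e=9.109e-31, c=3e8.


Compton wavelength: h/(m_e*c) = 2.4247e-12 m
d_lambda = 2.4247e-12 * (1 - cos(43.6 deg))
= 2.4247e-12 * 0.275828
= 6.6880e-13 m = 0.000669 nm
lambda' = 0.0237 + 0.000669
= 0.024369 nm

0.024369


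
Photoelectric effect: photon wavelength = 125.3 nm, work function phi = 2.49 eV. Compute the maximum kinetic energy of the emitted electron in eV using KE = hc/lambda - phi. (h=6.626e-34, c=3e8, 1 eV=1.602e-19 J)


E_photon = hc / lambda
= (6.626e-34)(3e8) / (125.3e-9)
= 1.5864e-18 J
= 9.9028 eV
KE = E_photon - phi
= 9.9028 - 2.49
= 7.4128 eV

7.4128
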